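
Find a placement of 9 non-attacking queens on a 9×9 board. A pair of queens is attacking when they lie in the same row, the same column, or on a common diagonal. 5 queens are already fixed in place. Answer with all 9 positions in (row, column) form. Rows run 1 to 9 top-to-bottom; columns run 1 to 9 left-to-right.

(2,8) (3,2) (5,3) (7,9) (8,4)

(1,5) (2,8) (3,2) (4,7) (5,3) (6,1) (7,9) (8,4) (9,6)

Row 1: attacked by (2,8)→{7,8,9}; (3,2)→{2,4}; (5,3)→{3,7}; (7,9)→{3,9}; (8,4)→{4}. Safe: 1, 5, 6. Place at column 5.
Row 4: attacked by (1,5)→{2,5,8}; (2,8)→{6,8}; (3,2)→{1,2,3}; (5,3)→{2,3,4}; (7,9)→{6,9}; (8,4)→{4,8}. Safe: 7. Place at column 7.
Row 6: attacked by (1,5)→{5}; (2,8)→{4,8}; (3,2)→{2,5}; (4,7)→{5,7,9}; (5,3)→{2,3,4}; (7,9)→{8,9}; (8,4)→{2,4,6}. Safe: 1. Place at column 1.
Row 9: attacked by (1,5)→{5}; (2,8)→{1,8}; (3,2)→{2,8}; (4,7)→{2,7}; (5,3)→{3,7}; (6,1)→{1,4}; (7,9)→{7,9}; (8,4)→{3,4,5}. Safe: 6. Place at column 6.
Columns [5, 8, 2, 7, 3, 1, 9, 4, 6], r−c [-4, -6, 1, -3, 2, 5, -2, 4, 3], r+c [6, 10, 5, 11, 8, 7, 16, 12, 15] are all distinct, so no two queens attack.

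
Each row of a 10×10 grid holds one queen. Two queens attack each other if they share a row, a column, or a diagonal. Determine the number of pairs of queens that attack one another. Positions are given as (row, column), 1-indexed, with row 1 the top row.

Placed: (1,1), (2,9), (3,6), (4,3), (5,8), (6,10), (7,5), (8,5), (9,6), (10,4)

Same column: (3,6)–(9,6) (column 6); (7,5)–(8,5) (column 5).
Same diagonal: (3,6)–(5,8) (|3−5| = |6−8| = 2); (5,8)–(8,5) (|5−8| = |8−5| = 3); (8,5)–(9,6) (|8−9| = |5−6| = 1).
Total attacking pairs: 5.

5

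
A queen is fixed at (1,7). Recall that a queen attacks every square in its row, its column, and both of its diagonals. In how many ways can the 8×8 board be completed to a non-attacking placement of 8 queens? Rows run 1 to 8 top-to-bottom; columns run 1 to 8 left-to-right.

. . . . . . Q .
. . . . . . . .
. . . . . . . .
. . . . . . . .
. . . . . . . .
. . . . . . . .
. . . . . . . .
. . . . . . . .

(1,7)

8

Branch on row 2: col 1 → 1; col 2 → 2; col 3 → 2; col 4 → 2; col 5 → 1.
Sum: 1 + 2 + 2 + 2 + 1 = 8.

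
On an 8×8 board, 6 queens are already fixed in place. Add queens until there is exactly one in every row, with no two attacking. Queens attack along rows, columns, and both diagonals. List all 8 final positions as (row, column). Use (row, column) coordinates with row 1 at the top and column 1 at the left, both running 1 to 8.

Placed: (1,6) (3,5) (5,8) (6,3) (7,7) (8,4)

Row 2: attacked by (1,6)→{5,6,7}; (3,5)→{4,5,6}; (5,8)→{5,8}; (6,3)→{3,7}; (7,7)→{2,7}; (8,4)→{4}. Safe: 1. Place at column 1.
Row 4: attacked by (1,6)→{3,6}; (2,1)→{1,3}; (3,5)→{4,5,6}; (5,8)→{7,8}; (6,3)→{1,3,5}; (7,7)→{4,7}; (8,4)→{4,8}. Safe: 2. Place at column 2.
Columns [6, 1, 5, 2, 8, 3, 7, 4], r−c [-5, 1, -2, 2, -3, 3, 0, 4], r+c [7, 3, 8, 6, 13, 9, 14, 12] are all distinct, so no two queens attack.

(1,6) (2,1) (3,5) (4,2) (5,8) (6,3) (7,7) (8,4)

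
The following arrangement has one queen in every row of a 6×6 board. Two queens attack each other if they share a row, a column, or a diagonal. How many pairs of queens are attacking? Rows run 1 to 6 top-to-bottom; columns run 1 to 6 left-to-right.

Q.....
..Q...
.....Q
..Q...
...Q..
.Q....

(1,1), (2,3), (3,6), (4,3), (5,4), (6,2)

3

Same column: (2,3)–(4,3) (column 3).
Same diagonal: (3,6)–(5,4) (|3−5| = |6−4| = 2); (4,3)–(5,4) (|4−5| = |3−4| = 1).
Total attacking pairs: 3.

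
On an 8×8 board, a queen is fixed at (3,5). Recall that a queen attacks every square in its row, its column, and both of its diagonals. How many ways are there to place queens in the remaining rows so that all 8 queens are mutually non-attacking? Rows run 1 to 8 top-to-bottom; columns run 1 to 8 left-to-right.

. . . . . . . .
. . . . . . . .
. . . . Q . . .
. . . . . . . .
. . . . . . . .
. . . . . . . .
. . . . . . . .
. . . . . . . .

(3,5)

12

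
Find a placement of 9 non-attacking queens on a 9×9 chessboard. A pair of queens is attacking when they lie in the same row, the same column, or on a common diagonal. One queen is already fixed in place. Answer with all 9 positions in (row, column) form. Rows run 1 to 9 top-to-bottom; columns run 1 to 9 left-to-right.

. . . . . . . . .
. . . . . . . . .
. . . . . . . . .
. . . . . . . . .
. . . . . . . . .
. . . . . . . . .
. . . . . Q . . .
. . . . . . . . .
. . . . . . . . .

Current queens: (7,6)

(1,8) (2,4) (3,1) (4,7) (5,5) (6,2) (7,6) (8,9) (9,3)

Row 1: attacked by (7,6)→{6}. Safe: 1, 2, 3, 4, 5, 7, 8, 9. Place at column 8.
Row 2: attacked by (1,8)→{7,8,9}; (7,6)→{1,6}. Safe: 2, 3, 4, 5. Place at column 4.
Row 3: attacked by (1,8)→{6,8}; (2,4)→{3,4,5}; (7,6)→{2,6}. Safe: 1, 7, 9. Place at column 1.
Row 4: attacked by (1,8)→{5,8}; (2,4)→{2,4,6}; (3,1)→{1,2}; (7,6)→{3,6,9}. Safe: 7. Place at column 7.
Row 5: attacked by (1,8)→{4,8}; (2,4)→{1,4,7}; (3,1)→{1,3}; (4,7)→{6,7,8}; (7,6)→{4,6,8}. Safe: 2, 5, 9. Place at column 5.
Row 6: attacked by (1,8)→{3,8}; (2,4)→{4,8}; (3,1)→{1,4}; (4,7)→{5,7,9}; (5,5)→{4,5,6}; (7,6)→{5,6,7}. Safe: 2. Place at column 2.
Row 8: attacked by (1,8)→{1,8}; (2,4)→{4}; (3,1)→{1,6}; (4,7)→{3,7}; (5,5)→{2,5,8}; (6,2)→{2,4}; (7,6)→{5,6,7}. Safe: 9. Place at column 9.
Row 9: attacked by (1,8)→{8}; (2,4)→{4}; (3,1)→{1,7}; (4,7)→{2,7}; (5,5)→{1,5,9}; (6,2)→{2,5}; (7,6)→{4,6,8}; (8,9)→{8,9}. Safe: 3. Place at column 3.
Columns [8, 4, 1, 7, 5, 2, 6, 9, 3], r−c [-7, -2, 2, -3, 0, 4, 1, -1, 6], r+c [9, 6, 4, 11, 10, 8, 13, 17, 12] are all distinct, so no two queens attack.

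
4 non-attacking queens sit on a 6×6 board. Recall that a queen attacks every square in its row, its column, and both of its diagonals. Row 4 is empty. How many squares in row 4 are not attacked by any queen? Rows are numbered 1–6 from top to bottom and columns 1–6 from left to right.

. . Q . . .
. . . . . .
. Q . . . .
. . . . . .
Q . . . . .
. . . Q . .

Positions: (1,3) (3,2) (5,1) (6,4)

(1,3) attacks row 4 at column 3 and diagonals 6.
(3,2) attacks row 4 at column 2 and diagonals 1, 3.
(5,1) attacks row 4 at column 1 and diagonals 2.
(6,4) attacks row 4 at column 4 and diagonals 2, 6.
Attacked columns: {1, 2, 3, 4, 6}. Safe: {5}.

1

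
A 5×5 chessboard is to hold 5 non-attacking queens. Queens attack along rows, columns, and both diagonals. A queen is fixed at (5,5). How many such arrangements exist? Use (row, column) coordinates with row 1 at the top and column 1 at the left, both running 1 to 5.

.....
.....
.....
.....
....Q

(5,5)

2

Branch on row 1: col 2 → 1; col 3 → 1; col 4 → 0.
Sum: 1 + 1 + 0 = 2.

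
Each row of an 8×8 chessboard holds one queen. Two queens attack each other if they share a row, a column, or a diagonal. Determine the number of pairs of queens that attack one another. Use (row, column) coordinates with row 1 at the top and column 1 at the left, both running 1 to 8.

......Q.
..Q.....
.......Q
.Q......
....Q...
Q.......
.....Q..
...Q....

0

All columns are distinct and no two queens satisfy |Δrow| = |Δcol|, so no pair attacks.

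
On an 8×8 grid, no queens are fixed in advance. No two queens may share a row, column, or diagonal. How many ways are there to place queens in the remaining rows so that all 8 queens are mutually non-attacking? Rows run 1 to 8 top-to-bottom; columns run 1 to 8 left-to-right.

Branch on row 1: col 1 → 4; col 2 → 8; col 3 → 16; col 4 → 18; col 5 → 18; col 6 → 16; col 7 → 8; col 8 → 4.
Sum: 4 + 8 + 16 + 18 + 18 + 16 + 8 + 4 = 92.
(This is the classic 8-queens count.)

92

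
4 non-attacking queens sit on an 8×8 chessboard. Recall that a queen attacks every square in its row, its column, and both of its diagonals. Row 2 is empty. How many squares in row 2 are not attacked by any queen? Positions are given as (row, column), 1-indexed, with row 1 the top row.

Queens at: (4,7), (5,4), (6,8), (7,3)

(4,7) attacks row 2 at column 7 and diagonals 5.
(5,4) attacks row 2 at column 4 and diagonals 1, 7.
(6,8) attacks row 2 at column 8 and diagonals 4.
(7,3) attacks row 2 at column 3 and diagonals 8.
Attacked columns: {1, 3, 4, 5, 7, 8}. Safe: {2, 6}.

2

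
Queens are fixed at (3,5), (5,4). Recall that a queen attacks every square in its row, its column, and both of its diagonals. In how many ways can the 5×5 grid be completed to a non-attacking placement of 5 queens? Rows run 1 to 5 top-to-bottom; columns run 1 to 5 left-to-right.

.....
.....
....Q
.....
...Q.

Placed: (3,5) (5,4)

Branch on row 1: col 1 → 1; col 2 → 0.
Sum: 1 + 0 = 1.

1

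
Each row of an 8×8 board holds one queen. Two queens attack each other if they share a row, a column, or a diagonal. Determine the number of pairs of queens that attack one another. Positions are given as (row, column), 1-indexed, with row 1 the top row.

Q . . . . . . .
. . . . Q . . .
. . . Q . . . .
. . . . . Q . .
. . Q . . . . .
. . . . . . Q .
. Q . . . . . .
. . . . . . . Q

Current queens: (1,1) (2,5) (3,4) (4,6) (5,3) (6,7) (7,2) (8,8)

3

Same diagonal: (1,1)–(8,8) (|1−8| = |1−8| = 7); (2,5)–(3,4) (|2−3| = |5−4| = 1); (3,4)–(6,7) (|3−6| = |4−7| = 3).
Total attacking pairs: 3.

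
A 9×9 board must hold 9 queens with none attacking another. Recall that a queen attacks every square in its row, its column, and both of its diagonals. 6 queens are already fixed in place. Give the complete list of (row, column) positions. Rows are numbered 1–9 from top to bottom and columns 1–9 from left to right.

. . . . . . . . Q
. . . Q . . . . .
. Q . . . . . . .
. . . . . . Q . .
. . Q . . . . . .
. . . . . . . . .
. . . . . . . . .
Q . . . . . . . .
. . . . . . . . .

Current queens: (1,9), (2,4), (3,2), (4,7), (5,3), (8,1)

(1,9) (2,4) (3,2) (4,7) (5,3) (6,6) (7,8) (8,1) (9,5)

Row 6: attacked by (1,9)→{4,9}; (2,4)→{4,8}; (3,2)→{2,5}; (4,7)→{5,7,9}; (5,3)→{2,3,4}; (8,1)→{1,3}. Safe: 6. Place at column 6.
Row 7: attacked by (1,9)→{3,9}; (2,4)→{4,9}; (3,2)→{2,6}; (4,7)→{4,7}; (5,3)→{1,3,5}; (6,6)→{5,6,7}; (8,1)→{1,2}. Safe: 8. Place at column 8.
Row 9: attacked by (1,9)→{1,9}; (2,4)→{4}; (3,2)→{2,8}; (4,7)→{2,7}; (5,3)→{3,7}; (6,6)→{3,6,9}; (7,8)→{6,8}; (8,1)→{1,2}. Safe: 5. Place at column 5.
Columns [9, 4, 2, 7, 3, 6, 8, 1, 5], r−c [-8, -2, 1, -3, 2, 0, -1, 7, 4], r+c [10, 6, 5, 11, 8, 12, 15, 9, 14] are all distinct, so no two queens attack.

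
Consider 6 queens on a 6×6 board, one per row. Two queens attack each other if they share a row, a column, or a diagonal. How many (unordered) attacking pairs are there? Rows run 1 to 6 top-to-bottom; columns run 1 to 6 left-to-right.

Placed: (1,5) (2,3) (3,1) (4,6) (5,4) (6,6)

1

Same column: (4,6)–(6,6) (column 6).
Total attacking pairs: 1.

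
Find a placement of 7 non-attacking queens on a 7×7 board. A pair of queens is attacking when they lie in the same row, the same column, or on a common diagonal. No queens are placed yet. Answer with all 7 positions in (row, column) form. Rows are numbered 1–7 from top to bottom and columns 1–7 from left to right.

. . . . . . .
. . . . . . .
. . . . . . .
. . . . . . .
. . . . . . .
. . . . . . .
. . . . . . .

(1,4) (2,2) (3,7) (4,5) (5,3) (6,1) (7,6)

Row 1: Safe: 1, 2, 3, 4, 5, 6, 7. Place at column 4.
Row 2: attacked by (1,4)→{3,4,5}. Safe: 1, 2, 6, 7. Place at column 2.
Row 3: attacked by (1,4)→{2,4,6}; (2,2)→{1,2,3}. Safe: 5, 7. Place at column 7.
Row 4: attacked by (1,4)→{1,4,7}; (2,2)→{2,4}; (3,7)→{6,7}. Safe: 3, 5. Place at column 5.
Row 5: attacked by (1,4)→{4}; (2,2)→{2,5}; (3,7)→{5,7}; (4,5)→{4,5,6}. Safe: 1, 3. Place at column 3.
Row 6: attacked by (1,4)→{4}; (2,2)→{2,6}; (3,7)→{4,7}; (4,5)→{3,5,7}; (5,3)→{2,3,4}. Safe: 1. Place at column 1.
Row 7: attacked by (1,4)→{4}; (2,2)→{2,7}; (3,7)→{3,7}; (4,5)→{2,5}; (5,3)→{1,3,5}; (6,1)→{1,2}. Safe: 6. Place at column 6.
Columns [4, 2, 7, 5, 3, 1, 6], r−c [-3, 0, -4, -1, 2, 5, 1], r+c [5, 4, 10, 9, 8, 7, 13] are all distinct, so no two queens attack.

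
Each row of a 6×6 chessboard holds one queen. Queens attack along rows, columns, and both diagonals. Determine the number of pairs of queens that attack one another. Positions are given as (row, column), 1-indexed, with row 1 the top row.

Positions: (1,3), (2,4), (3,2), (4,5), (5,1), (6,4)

3

Same column: (2,4)–(6,4) (column 4).
Same diagonal: (1,3)–(2,4) (|1−2| = |3−4| = 1); (2,4)–(5,1) (|2−5| = |4−1| = 3).
Total attacking pairs: 3.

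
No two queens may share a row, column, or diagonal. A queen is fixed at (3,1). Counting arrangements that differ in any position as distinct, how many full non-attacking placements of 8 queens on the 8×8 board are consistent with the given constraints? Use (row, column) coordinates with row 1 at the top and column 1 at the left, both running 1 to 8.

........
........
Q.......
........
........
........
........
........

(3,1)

Branch on row 1: col 2 → 1; col 4 → 4; col 5 → 4; col 6 → 4; col 7 → 1; col 8 → 2.
Sum: 1 + 4 + 4 + 4 + 1 + 2 = 16.

16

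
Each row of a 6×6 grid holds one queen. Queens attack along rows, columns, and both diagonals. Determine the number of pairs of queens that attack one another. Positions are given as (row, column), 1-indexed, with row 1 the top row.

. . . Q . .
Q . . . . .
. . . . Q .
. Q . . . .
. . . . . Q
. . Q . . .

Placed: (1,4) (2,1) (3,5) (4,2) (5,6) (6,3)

All columns are distinct and no two queens satisfy |Δrow| = |Δcol|, so no pair attacks.

0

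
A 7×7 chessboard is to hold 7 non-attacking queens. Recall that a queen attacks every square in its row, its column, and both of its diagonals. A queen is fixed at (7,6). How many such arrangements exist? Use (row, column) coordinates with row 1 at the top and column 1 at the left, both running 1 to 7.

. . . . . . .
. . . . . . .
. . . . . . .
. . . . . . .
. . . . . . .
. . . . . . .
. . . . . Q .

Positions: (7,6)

Branch on row 1: col 1 → 1; col 2 → 4; col 3 → 1; col 4 → 1; col 5 → 0; col 7 → 0.
Sum: 1 + 4 + 1 + 1 + 0 + 0 = 7.

7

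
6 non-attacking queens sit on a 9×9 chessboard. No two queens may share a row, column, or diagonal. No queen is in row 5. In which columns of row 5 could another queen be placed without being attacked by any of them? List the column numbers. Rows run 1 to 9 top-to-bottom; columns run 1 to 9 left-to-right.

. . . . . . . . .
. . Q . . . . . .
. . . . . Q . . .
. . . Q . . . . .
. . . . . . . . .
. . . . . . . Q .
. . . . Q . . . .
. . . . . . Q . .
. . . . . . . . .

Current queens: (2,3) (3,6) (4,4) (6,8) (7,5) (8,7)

(2,3) attacks row 5 at column 3 and diagonals 6.
(3,6) attacks row 5 at column 6 and diagonals 4, 8.
(4,4) attacks row 5 at column 4 and diagonals 3, 5.
(6,8) attacks row 5 at column 8 and diagonals 7, 9.
(7,5) attacks row 5 at column 5 and diagonals 3, 7.
(8,7) attacks row 5 at column 7 and diagonals 4.
Attacked columns: {3, 4, 5, 6, 7, 8, 9}. Safe: {1, 2}.

columns 1, 2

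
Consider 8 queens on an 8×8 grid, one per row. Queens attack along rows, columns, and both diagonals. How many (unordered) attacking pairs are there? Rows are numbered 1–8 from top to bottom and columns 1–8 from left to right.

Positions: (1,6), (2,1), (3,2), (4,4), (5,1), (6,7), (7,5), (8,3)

Same column: (2,1)–(5,1) (column 1).
Same diagonal: (2,1)–(3,2) (|2−3| = |1−2| = 1).
Total attacking pairs: 2.

2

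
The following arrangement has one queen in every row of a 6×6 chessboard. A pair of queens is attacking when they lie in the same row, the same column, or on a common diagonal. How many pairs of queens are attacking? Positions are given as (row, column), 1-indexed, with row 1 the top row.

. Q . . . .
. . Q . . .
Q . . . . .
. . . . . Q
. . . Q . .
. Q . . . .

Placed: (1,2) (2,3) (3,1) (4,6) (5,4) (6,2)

Same column: (1,2)–(6,2) (column 2).
Same diagonal: (1,2)–(2,3) (|1−2| = |2−3| = 1).
Total attacking pairs: 2.

2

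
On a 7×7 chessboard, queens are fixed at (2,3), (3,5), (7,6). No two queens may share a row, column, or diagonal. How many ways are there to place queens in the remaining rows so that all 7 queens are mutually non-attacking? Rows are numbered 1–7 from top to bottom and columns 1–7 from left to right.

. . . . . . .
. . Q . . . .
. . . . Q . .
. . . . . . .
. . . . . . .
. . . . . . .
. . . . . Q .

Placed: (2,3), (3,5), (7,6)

Branch on row 1: col 1 → 1.
Sum: 1 = 1.

1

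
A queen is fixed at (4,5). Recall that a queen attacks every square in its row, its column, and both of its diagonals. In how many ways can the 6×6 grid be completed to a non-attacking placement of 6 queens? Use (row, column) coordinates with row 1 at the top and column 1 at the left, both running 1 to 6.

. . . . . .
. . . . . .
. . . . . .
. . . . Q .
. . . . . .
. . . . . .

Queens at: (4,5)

Branch on row 1: col 1 → 0; col 3 → 1; col 4 → 0; col 6 → 0.
Sum: 0 + 1 + 0 + 0 = 1.

1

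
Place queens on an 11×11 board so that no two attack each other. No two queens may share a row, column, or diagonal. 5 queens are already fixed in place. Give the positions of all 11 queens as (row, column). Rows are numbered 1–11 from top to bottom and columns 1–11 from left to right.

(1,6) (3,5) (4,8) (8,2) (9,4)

(1,6) (2,3) (3,5) (4,8) (5,11) (6,9) (7,7) (8,2) (9,4) (10,1) (11,10)

Row 2: attacked by (1,6)→{5,6,7}; (3,5)→{4,5,6}; (4,8)→{6,8,10}; (8,2)→{2,8}; (9,4)→{4,11}. Safe: 1, 3, 9. Place at column 3.
Row 5: attacked by (1,6)→{2,6,10}; (2,3)→{3,6}; (3,5)→{3,5,7}; (4,8)→{7,8,9}; (8,2)→{2,5}; (9,4)→{4,8}. Safe: 1, 11. Place at column 11.
Row 6: attacked by (1,6)→{1,6,11}; (2,3)→{3,7}; (3,5)→{2,5,8}; (4,8)→{6,8,10}; (5,11)→{10,11}; (8,2)→{2,4}; (9,4)→{1,4,7}. Safe: 9. Place at column 9.
Row 7: attacked by (1,6)→{6}; (2,3)→{3,8}; (3,5)→{1,5,9}; (4,8)→{5,8,11}; (5,11)→{9,11}; (6,9)→{8,9,10}; (8,2)→{1,2,3}; (9,4)→{2,4,6}. Safe: 7. Place at column 7.
Row 10: attacked by (1,6)→{6}; (2,3)→{3,11}; (3,5)→{5}; (4,8)→{2,8}; (5,11)→{6,11}; (6,9)→{5,9}; (7,7)→{4,7,10}; (8,2)→{2,4}; (9,4)→{3,4,5}. Safe: 1. Place at column 1.
Row 11: attacked by (1,6)→{6}; (2,3)→{3}; (3,5)→{5}; (4,8)→{1,8}; (5,11)→{5,11}; (6,9)→{4,9}; (7,7)→{3,7,11}; (8,2)→{2,5}; (9,4)→{2,4,6}; (10,1)→{1,2}. Safe: 10. Place at column 10.
Columns [6, 3, 5, 8, 11, 9, 7, 2, 4, 1, 10], r−c [-5, -1, -2, -4, -6, -3, 0, 6, 5, 9, 1], r+c [7, 5, 8, 12, 16, 15, 14, 10, 13, 11, 21] are all distinct, so no two queens attack.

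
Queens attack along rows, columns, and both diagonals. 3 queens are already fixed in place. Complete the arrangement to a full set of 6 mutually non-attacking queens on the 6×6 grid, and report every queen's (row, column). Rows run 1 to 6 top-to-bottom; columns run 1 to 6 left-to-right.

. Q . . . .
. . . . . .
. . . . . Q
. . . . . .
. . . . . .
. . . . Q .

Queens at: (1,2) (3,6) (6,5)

Row 2: attacked by (1,2)→{1,2,3}; (3,6)→{5,6}; (6,5)→{1,5}. Safe: 4. Place at column 4.
Row 4: attacked by (1,2)→{2,5}; (2,4)→{2,4,6}; (3,6)→{5,6}; (6,5)→{3,5}. Safe: 1. Place at column 1.
Row 5: attacked by (1,2)→{2,6}; (2,4)→{1,4}; (3,6)→{4,6}; (4,1)→{1,2}; (6,5)→{4,5,6}. Safe: 3. Place at column 3.
Columns [2, 4, 6, 1, 3, 5], r−c [-1, -2, -3, 3, 2, 1], r+c [3, 6, 9, 5, 8, 11] are all distinct, so no two queens attack.

(1,2) (2,4) (3,6) (4,1) (5,3) (6,5)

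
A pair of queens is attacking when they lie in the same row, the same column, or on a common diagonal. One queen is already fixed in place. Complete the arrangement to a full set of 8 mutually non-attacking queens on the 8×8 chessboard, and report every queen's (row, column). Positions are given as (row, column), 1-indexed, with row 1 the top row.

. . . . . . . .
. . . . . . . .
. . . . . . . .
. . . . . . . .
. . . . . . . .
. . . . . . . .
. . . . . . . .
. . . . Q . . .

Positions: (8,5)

Row 1: attacked by (8,5)→{5}. Safe: 1, 2, 3, 4, 6, 7, 8. Place at column 7.
Row 2: attacked by (1,7)→{6,7,8}; (8,5)→{5}. Safe: 1, 2, 3, 4. Place at column 1.
Row 3: attacked by (1,7)→{5,7}; (2,1)→{1,2}; (8,5)→{5}. Safe: 3, 4, 6, 8. Place at column 3.
Row 4: attacked by (1,7)→{4,7}; (2,1)→{1,3}; (3,3)→{2,3,4}; (8,5)→{1,5}. Safe: 6, 8. Place at column 8.
Row 5: attacked by (1,7)→{3,7}; (2,1)→{1,4}; (3,3)→{1,3,5}; (4,8)→{7,8}; (8,5)→{2,5,8}. Safe: 6. Place at column 6.
Row 6: attacked by (1,7)→{2,7}; (2,1)→{1,5}; (3,3)→{3,6}; (4,8)→{6,8}; (5,6)→{5,6,7}; (8,5)→{3,5,7}. Safe: 4. Place at column 4.
Row 7: attacked by (1,7)→{1,7}; (2,1)→{1,6}; (3,3)→{3,7}; (4,8)→{5,8}; (5,6)→{4,6,8}; (6,4)→{3,4,5}; (8,5)→{4,5,6}. Safe: 2. Place at column 2.
Columns [7, 1, 3, 8, 6, 4, 2, 5], r−c [-6, 1, 0, -4, -1, 2, 5, 3], r+c [8, 3, 6, 12, 11, 10, 9, 13] are all distinct, so no two queens attack.

(1,7) (2,1) (3,3) (4,8) (5,6) (6,4) (7,2) (8,5)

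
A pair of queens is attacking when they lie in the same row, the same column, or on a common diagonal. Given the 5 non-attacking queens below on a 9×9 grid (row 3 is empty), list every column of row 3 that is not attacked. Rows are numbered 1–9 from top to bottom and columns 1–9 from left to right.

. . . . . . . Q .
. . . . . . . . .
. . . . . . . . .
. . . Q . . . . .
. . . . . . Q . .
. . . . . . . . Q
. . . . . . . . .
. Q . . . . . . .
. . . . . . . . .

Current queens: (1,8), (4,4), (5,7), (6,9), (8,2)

columns 1

(1,8) attacks row 3 at column 8 and diagonals 6.
(4,4) attacks row 3 at column 4 and diagonals 3, 5.
(5,7) attacks row 3 at column 7 and diagonals 5, 9.
(6,9) attacks row 3 at column 9 and diagonals 6.
(8,2) attacks row 3 at column 2 and diagonals 7.
Attacked columns: {2, 3, 4, 5, 6, 7, 8, 9}. Safe: {1}.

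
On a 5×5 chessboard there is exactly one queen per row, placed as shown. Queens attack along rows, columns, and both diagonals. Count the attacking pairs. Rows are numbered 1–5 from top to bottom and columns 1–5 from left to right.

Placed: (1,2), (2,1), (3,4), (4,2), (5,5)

3

Same column: (1,2)–(4,2) (column 2).
Same diagonal: (1,2)–(2,1) (|1−2| = |2−1| = 1); (1,2)–(3,4) (|1−3| = |2−4| = 2).
Total attacking pairs: 3.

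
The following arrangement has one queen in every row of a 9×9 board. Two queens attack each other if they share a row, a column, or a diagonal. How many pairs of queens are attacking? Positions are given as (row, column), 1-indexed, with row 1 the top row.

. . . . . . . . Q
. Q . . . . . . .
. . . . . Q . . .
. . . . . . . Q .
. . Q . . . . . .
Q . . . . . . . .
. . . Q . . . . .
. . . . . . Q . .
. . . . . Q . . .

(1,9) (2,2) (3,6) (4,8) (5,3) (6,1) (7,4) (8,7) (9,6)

3

Same column: (3,6)–(9,6) (column 6).
Same diagonal: (7,4)–(9,6) (|7−9| = |4−6| = 2); (8,7)–(9,6) (|8−9| = |7−6| = 1).
Total attacking pairs: 3.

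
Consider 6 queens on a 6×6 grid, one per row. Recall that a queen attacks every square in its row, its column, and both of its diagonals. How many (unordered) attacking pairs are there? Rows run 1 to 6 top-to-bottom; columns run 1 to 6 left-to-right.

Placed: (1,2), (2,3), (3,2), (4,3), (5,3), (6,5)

9

Same column: (1,2)–(3,2) (column 2); (2,3)–(4,3) (column 3); (2,3)–(5,3) (column 3); (4,3)–(5,3) (column 3).
Same diagonal: (1,2)–(2,3) (|1−2| = |2−3| = 1); (2,3)–(3,2) (|2−3| = |3−2| = 1); (3,2)–(4,3) (|3−4| = |2−3| = 1); (3,2)–(6,5) (|3−6| = |2−5| = 3); (4,3)–(6,5) (|4−6| = |3−5| = 2).
Total attacking pairs: 9.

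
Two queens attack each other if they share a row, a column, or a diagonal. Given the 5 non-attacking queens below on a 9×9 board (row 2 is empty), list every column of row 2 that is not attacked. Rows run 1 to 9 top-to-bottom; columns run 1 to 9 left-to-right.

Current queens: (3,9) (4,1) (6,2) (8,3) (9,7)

columns 4, 5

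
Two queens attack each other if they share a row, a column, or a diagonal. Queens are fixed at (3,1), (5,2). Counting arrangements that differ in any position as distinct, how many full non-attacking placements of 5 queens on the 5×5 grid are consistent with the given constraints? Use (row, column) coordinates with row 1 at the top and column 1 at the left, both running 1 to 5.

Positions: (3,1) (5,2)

Branch on row 1: col 4 → 0; col 5 → 1.
Sum: 0 + 1 = 1.

1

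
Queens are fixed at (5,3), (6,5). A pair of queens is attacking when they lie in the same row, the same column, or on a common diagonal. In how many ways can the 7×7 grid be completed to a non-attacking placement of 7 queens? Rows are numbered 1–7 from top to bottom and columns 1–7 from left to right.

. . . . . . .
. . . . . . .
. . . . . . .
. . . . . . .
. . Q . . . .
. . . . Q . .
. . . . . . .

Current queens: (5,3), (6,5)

2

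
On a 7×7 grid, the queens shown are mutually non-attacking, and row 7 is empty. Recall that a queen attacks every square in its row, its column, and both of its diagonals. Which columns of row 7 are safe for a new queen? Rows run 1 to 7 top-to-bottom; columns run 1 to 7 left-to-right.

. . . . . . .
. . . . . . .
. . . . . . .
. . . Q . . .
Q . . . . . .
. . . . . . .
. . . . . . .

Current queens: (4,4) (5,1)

(4,4) attacks row 7 at column 4 and diagonals 1, 7.
(5,1) attacks row 7 at column 1 and diagonals 3.
Attacked columns: {1, 3, 4, 7}. Safe: {2, 5, 6}.

columns 2, 5, 6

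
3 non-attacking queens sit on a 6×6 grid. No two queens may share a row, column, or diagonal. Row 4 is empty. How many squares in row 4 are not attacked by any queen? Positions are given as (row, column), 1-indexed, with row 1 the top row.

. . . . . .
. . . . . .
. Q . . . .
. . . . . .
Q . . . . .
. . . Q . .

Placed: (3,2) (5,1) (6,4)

(3,2) attacks row 4 at column 2 and diagonals 1, 3.
(5,1) attacks row 4 at column 1 and diagonals 2.
(6,4) attacks row 4 at column 4 and diagonals 2, 6.
Attacked columns: {1, 2, 3, 4, 6}. Safe: {5}.

1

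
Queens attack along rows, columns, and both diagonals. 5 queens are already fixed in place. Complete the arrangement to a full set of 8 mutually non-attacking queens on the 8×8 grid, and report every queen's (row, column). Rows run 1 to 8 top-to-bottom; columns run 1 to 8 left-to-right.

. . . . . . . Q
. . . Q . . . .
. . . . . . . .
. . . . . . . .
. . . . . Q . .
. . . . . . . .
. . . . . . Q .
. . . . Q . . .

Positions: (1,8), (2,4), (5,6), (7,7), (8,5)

(1,8) (2,4) (3,1) (4,3) (5,6) (6,2) (7,7) (8,5)

Row 3: attacked by (1,8)→{6,8}; (2,4)→{3,4,5}; (5,6)→{4,6,8}; (7,7)→{3,7}; (8,5)→{5}. Safe: 1, 2. Place at column 1.
Row 4: attacked by (1,8)→{5,8}; (2,4)→{2,4,6}; (3,1)→{1,2}; (5,6)→{5,6,7}; (7,7)→{4,7}; (8,5)→{1,5}. Safe: 3. Place at column 3.
Row 6: attacked by (1,8)→{3,8}; (2,4)→{4,8}; (3,1)→{1,4}; (4,3)→{1,3,5}; (5,6)→{5,6,7}; (7,7)→{6,7,8}; (8,5)→{3,5,7}. Safe: 2. Place at column 2.
Columns [8, 4, 1, 3, 6, 2, 7, 5], r−c [-7, -2, 2, 1, -1, 4, 0, 3], r+c [9, 6, 4, 7, 11, 8, 14, 13] are all distinct, so no two queens attack.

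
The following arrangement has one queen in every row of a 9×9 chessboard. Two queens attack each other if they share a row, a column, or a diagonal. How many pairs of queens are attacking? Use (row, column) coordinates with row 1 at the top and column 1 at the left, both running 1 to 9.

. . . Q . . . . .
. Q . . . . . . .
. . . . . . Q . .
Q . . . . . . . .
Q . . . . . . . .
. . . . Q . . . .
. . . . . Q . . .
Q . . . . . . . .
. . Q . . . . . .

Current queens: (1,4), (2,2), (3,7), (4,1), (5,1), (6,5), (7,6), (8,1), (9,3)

Same column: (4,1)–(5,1) (column 1); (4,1)–(8,1) (column 1); (5,1)–(8,1) (column 1).
Same diagonal: (1,4)–(4,1) (|1−4| = |4−1| = 3); (6,5)–(7,6) (|6−7| = |5−6| = 1).
Total attacking pairs: 5.

5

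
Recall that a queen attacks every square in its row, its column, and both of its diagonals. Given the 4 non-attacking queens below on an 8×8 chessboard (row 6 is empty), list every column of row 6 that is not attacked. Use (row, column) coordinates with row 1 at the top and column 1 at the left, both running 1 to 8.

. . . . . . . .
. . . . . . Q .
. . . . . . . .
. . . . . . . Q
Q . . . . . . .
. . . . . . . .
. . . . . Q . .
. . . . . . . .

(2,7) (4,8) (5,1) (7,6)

columns 4

(2,7) attacks row 6 at column 7 and diagonals 3.
(4,8) attacks row 6 at column 8 and diagonals 6.
(5,1) attacks row 6 at column 1 and diagonals 2.
(7,6) attacks row 6 at column 6 and diagonals 5, 7.
Attacked columns: {1, 2, 3, 5, 6, 7, 8}. Safe: {4}.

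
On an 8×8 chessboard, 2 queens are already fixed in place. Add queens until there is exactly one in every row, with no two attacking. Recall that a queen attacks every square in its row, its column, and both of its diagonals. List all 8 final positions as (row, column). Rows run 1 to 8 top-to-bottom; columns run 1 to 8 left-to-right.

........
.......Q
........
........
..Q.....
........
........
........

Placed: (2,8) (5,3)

(1,2) (2,8) (3,6) (4,1) (5,3) (6,5) (7,7) (8,4)

Row 1: attacked by (2,8)→{7,8}; (5,3)→{3,7}. Safe: 1, 2, 4, 5, 6. Place at column 2.
Row 3: attacked by (1,2)→{2,4}; (2,8)→{7,8}; (5,3)→{1,3,5}. Safe: 6. Place at column 6.
Row 4: attacked by (1,2)→{2,5}; (2,8)→{6,8}; (3,6)→{5,6,7}; (5,3)→{2,3,4}. Safe: 1. Place at column 1.
Row 6: attacked by (1,2)→{2,7}; (2,8)→{4,8}; (3,6)→{3,6}; (4,1)→{1,3}; (5,3)→{2,3,4}. Safe: 5. Place at column 5.
Row 7: attacked by (1,2)→{2,8}; (2,8)→{3,8}; (3,6)→{2,6}; (4,1)→{1,4}; (5,3)→{1,3,5}; (6,5)→{4,5,6}. Safe: 7. Place at column 7.
Row 8: attacked by (1,2)→{2}; (2,8)→{2,8}; (3,6)→{1,6}; (4,1)→{1,5}; (5,3)→{3,6}; (6,5)→{3,5,7}; (7,7)→{6,7,8}. Safe: 4. Place at column 4.
Columns [2, 8, 6, 1, 3, 5, 7, 4], r−c [-1, -6, -3, 3, 2, 1, 0, 4], r+c [3, 10, 9, 5, 8, 11, 14, 12] are all distinct, so no two queens attack.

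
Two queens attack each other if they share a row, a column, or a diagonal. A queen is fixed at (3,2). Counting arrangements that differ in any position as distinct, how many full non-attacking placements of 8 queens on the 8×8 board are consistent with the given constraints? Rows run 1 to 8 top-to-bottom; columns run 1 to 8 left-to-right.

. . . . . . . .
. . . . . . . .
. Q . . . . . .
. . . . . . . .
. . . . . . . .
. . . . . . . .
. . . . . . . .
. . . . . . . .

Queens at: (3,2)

14

Branch on row 1: col 1 → 0; col 3 → 7; col 5 → 3; col 6 → 2; col 7 → 2; col 8 → 0.
Sum: 0 + 7 + 3 + 2 + 2 + 0 = 14.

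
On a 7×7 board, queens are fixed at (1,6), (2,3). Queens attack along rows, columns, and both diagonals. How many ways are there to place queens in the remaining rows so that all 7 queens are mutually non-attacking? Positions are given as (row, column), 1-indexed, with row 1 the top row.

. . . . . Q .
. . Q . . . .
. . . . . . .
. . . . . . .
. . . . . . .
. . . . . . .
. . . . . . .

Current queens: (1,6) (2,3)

Branch on row 3: col 1 → 1; col 5 → 1; col 7 → 1.
Sum: 1 + 1 + 1 = 3.

3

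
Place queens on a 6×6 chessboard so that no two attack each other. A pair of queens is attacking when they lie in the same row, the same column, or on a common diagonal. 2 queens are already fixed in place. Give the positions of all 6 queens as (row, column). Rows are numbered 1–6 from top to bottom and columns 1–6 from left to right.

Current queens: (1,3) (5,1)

(1,3) (2,6) (3,2) (4,5) (5,1) (6,4)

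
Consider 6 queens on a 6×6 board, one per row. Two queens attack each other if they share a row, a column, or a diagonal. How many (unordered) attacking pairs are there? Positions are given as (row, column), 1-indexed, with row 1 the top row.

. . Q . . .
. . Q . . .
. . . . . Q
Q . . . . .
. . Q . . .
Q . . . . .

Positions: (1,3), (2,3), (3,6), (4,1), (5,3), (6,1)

5

Same column: (1,3)–(2,3) (column 3); (1,3)–(5,3) (column 3); (2,3)–(5,3) (column 3); (4,1)–(6,1) (column 1).
Same diagonal: (2,3)–(4,1) (|2−4| = |3−1| = 2).
Total attacking pairs: 5.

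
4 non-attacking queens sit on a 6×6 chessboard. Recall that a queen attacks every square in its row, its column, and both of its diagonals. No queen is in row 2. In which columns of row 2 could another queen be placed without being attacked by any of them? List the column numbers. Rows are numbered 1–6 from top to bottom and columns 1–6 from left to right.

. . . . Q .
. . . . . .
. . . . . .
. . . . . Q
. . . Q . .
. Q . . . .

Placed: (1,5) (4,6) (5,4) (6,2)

columns 3

(1,5) attacks row 2 at column 5 and diagonals 4, 6.
(4,6) attacks row 2 at column 6 and diagonals 4.
(5,4) attacks row 2 at column 4 and diagonals 1.
(6,2) attacks row 2 at column 2 and diagonals 6.
Attacked columns: {1, 2, 4, 5, 6}. Safe: {3}.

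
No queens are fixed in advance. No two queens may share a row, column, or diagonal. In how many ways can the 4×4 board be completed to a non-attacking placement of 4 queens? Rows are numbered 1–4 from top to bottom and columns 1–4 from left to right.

2

Branch on row 1: col 1 → 0; col 2 → 1; col 3 → 1; col 4 → 0.
Sum: 0 + 1 + 1 + 0 = 2.
(This is the classic 4-queens count.)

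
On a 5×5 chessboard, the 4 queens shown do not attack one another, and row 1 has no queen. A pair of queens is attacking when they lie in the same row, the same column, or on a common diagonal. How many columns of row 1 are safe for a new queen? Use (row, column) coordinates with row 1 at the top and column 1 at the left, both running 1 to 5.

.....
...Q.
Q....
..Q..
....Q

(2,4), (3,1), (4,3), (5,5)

(2,4) attacks row 1 at column 4 and diagonals 3, 5.
(3,1) attacks row 1 at column 1 and diagonals 3.
(4,3) attacks row 1 at column 3.
(5,5) attacks row 1 at column 5 and diagonals 1.
Attacked columns: {1, 3, 4, 5}. Safe: {2}.

1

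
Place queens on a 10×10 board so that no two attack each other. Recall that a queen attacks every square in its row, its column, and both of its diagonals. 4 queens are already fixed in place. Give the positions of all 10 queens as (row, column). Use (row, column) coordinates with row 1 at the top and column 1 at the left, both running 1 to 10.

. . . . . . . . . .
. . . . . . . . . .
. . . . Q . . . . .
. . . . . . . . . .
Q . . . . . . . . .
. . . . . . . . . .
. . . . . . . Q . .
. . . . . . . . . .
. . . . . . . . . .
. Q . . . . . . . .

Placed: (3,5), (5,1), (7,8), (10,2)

Row 1: attacked by (3,5)→{3,5,7}; (5,1)→{1,5}; (7,8)→{2,8}; (10,2)→{2}. Safe: 4, 6, 9, 10. Place at column 9.
Row 2: attacked by (1,9)→{8,9,10}; (3,5)→{4,5,6}; (5,1)→{1,4}; (7,8)→{3,8}; (10,2)→{2,10}. Safe: 7. Place at column 7.
Row 4: attacked by (1,9)→{6,9}; (2,7)→{5,7,9}; (3,5)→{4,5,6}; (5,1)→{1,2}; (7,8)→{5,8}; (10,2)→{2,8}. Safe: 3, 10. Place at column 3.
Row 6: attacked by (1,9)→{4,9}; (2,7)→{3,7}; (3,5)→{2,5,8}; (4,3)→{1,3,5}; (5,1)→{1,2}; (7,8)→{7,8,9}; (10,2)→{2,6}. Safe: 10. Place at column 10.
Row 8: attacked by (1,9)→{2,9}; (2,7)→{1,7}; (3,5)→{5,10}; (4,3)→{3,7}; (5,1)→{1,4}; (6,10)→{8,10}; (7,8)→{7,8,9}; (10,2)→{2,4}. Safe: 6. Place at column 6.
Row 9: attacked by (1,9)→{1,9}; (2,7)→{7}; (3,5)→{5}; (4,3)→{3,8}; (5,1)→{1,5}; (6,10)→{7,10}; (7,8)→{6,8,10}; (8,6)→{5,6,7}; (10,2)→{1,2,3}. Safe: 4. Place at column 4.
Columns [9, 7, 5, 3, 1, 10, 8, 6, 4, 2], r−c [-8, -5, -2, 1, 4, -4, -1, 2, 5, 8], r+c [10, 9, 8, 7, 6, 16, 15, 14, 13, 12] are all distinct, so no two queens attack.

(1,9) (2,7) (3,5) (4,3) (5,1) (6,10) (7,8) (8,6) (9,4) (10,2)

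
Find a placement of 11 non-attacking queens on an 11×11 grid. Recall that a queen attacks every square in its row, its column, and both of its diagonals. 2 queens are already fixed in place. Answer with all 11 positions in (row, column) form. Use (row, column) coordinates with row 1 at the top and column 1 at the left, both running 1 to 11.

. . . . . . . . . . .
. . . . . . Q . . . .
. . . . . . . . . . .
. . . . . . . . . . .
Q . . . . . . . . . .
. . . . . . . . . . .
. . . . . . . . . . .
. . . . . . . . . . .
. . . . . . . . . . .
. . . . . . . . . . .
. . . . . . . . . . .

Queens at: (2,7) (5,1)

Row 1: attacked by (2,7)→{6,7,8}; (5,1)→{1,5}. Safe: 2, 3, 4, 9, 10, 11. Place at column 4.
Row 3: attacked by (1,4)→{2,4,6}; (2,7)→{6,7,8}; (5,1)→{1,3}. Safe: 5, 9, 10, 11. Place at column 5.
Row 4: attacked by (1,4)→{1,4,7}; (2,7)→{5,7,9}; (3,5)→{4,5,6}; (5,1)→{1,2}. Safe: 3, 8, 10, 11. Place at column 11.
Row 6: attacked by (1,4)→{4,9}; (2,7)→{3,7,11}; (3,5)→{2,5,8}; (4,11)→{9,11}; (5,1)→{1,2}. Safe: 6, 10. Place at column 10.
Row 7: attacked by (1,4)→{4,10}; (2,7)→{2,7}; (3,5)→{1,5,9}; (4,11)→{8,11}; (5,1)→{1,3}; (6,10)→{9,10,11}. Safe: 6. Place at column 6.
Row 8: attacked by (1,4)→{4,11}; (2,7)→{1,7}; (3,5)→{5,10}; (4,11)→{7,11}; (5,1)→{1,4}; (6,10)→{8,10}; (7,6)→{5,6,7}. Safe: 2, 3, 9. Place at column 3.
Row 9: attacked by (1,4)→{4}; (2,7)→{7}; (3,5)→{5,11}; (4,11)→{6,11}; (5,1)→{1,5}; (6,10)→{7,10}; (7,6)→{4,6,8}; (8,3)→{2,3,4}. Safe: 9. Place at column 9.
Row 10: attacked by (1,4)→{4}; (2,7)→{7}; (3,5)→{5}; (4,11)→{5,11}; (5,1)→{1,6}; (6,10)→{6,10}; (7,6)→{3,6,9}; (8,3)→{1,3,5}; (9,9)→{8,9,10}. Safe: 2. Place at column 2.
Row 11: attacked by (1,4)→{4}; (2,7)→{7}; (3,5)→{5}; (4,11)→{4,11}; (5,1)→{1,7}; (6,10)→{5,10}; (7,6)→{2,6,10}; (8,3)→{3,6}; (9,9)→{7,9,11}; (10,2)→{1,2,3}. Safe: 8. Place at column 8.
Columns [4, 7, 5, 11, 1, 10, 6, 3, 9, 2, 8], r−c [-3, -5, -2, -7, 4, -4, 1, 5, 0, 8, 3], r+c [5, 9, 8, 15, 6, 16, 13, 11, 18, 12, 19] are all distinct, so no two queens attack.

(1,4) (2,7) (3,5) (4,11) (5,1) (6,10) (7,6) (8,3) (9,9) (10,2) (11,8)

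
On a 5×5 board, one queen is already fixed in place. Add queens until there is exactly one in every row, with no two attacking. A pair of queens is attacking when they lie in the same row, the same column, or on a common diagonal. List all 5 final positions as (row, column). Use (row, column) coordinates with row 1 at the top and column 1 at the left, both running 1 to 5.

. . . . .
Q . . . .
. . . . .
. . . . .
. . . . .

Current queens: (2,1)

(1,4) (2,1) (3,3) (4,5) (5,2)

Row 1: attacked by (2,1)→{1,2}. Safe: 3, 4, 5. Place at column 4.
Row 3: attacked by (1,4)→{2,4}; (2,1)→{1,2}. Safe: 3, 5. Place at column 3.
Row 4: attacked by (1,4)→{1,4}; (2,1)→{1,3}; (3,3)→{2,3,4}. Safe: 5. Place at column 5.
Row 5: attacked by (1,4)→{4}; (2,1)→{1,4}; (3,3)→{1,3,5}; (4,5)→{4,5}. Safe: 2. Place at column 2.
Columns [4, 1, 3, 5, 2], r−c [-3, 1, 0, -1, 3], r+c [5, 3, 6, 9, 7] are all distinct, so no two queens attack.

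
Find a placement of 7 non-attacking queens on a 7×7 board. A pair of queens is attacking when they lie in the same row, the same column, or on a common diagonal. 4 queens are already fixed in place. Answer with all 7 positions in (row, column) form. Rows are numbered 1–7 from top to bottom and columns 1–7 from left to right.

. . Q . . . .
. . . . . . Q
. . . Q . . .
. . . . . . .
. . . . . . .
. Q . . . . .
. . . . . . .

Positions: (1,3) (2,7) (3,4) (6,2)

Row 4: attacked by (1,3)→{3,6}; (2,7)→{5,7}; (3,4)→{3,4,5}; (6,2)→{2,4}. Safe: 1. Place at column 1.
Row 5: attacked by (1,3)→{3,7}; (2,7)→{4,7}; (3,4)→{2,4,6}; (4,1)→{1,2}; (6,2)→{1,2,3}. Safe: 5. Place at column 5.
Row 7: attacked by (1,3)→{3}; (2,7)→{2,7}; (3,4)→{4}; (4,1)→{1,4}; (5,5)→{3,5,7}; (6,2)→{1,2,3}. Safe: 6. Place at column 6.
Columns [3, 7, 4, 1, 5, 2, 6], r−c [-2, -5, -1, 3, 0, 4, 1], r+c [4, 9, 7, 5, 10, 8, 13] are all distinct, so no two queens attack.

(1,3) (2,7) (3,4) (4,1) (5,5) (6,2) (7,6)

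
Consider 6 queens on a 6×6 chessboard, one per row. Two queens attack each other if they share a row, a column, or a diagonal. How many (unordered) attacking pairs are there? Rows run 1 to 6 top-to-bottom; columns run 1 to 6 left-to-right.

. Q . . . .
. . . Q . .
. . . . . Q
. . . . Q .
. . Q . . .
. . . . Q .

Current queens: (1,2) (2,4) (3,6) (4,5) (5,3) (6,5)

3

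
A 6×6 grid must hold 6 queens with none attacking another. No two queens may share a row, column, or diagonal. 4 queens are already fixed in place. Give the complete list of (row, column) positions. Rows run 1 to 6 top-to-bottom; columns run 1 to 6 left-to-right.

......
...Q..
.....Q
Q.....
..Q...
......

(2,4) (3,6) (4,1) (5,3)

Row 1: attacked by (2,4)→{3,4,5}; (3,6)→{4,6}; (4,1)→{1,4}; (5,3)→{3}. Safe: 2. Place at column 2.
Row 6: attacked by (1,2)→{2}; (2,4)→{4}; (3,6)→{3,6}; (4,1)→{1,3}; (5,3)→{2,3,4}. Safe: 5. Place at column 5.
Columns [2, 4, 6, 1, 3, 5], r−c [-1, -2, -3, 3, 2, 1], r+c [3, 6, 9, 5, 8, 11] are all distinct, so no two queens attack.

(1,2) (2,4) (3,6) (4,1) (5,3) (6,5)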